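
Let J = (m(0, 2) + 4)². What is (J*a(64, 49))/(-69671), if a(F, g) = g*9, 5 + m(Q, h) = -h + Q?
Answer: -567/9953 ≈ -0.056968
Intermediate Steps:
m(Q, h) = -5 + Q - h (m(Q, h) = -5 + (-h + Q) = -5 + (Q - h) = -5 + Q - h)
a(F, g) = 9*g
J = 9 (J = ((-5 + 0 - 1*2) + 4)² = ((-5 + 0 - 2) + 4)² = (-7 + 4)² = (-3)² = 9)
(J*a(64, 49))/(-69671) = (9*(9*49))/(-69671) = (9*441)*(-1/69671) = 3969*(-1/69671) = -567/9953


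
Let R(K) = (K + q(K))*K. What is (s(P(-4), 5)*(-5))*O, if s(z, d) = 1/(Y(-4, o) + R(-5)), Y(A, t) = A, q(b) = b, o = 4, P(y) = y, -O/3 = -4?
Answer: -30/23 ≈ -1.3043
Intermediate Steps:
O = 12 (O = -3*(-4) = 12)
R(K) = 2*K**2 (R(K) = (K + K)*K = (2*K)*K = 2*K**2)
s(z, d) = 1/46 (s(z, d) = 1/(-4 + 2*(-5)**2) = 1/(-4 + 2*25) = 1/(-4 + 50) = 1/46)
(s(P(-4), 5)*(-5))*O = ((1/46)*(-5))*12 = -5/46*12 = -30/23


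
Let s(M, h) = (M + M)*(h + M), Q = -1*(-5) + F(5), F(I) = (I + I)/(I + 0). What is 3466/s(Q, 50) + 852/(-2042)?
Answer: 1599419/407379 ≈ 3.9261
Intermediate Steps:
F(I) = 2 (F(I) = (2*I)/I = 2)
Q = 7 (Q = -1*(-5) + 2 = 5 + 2 = 7)
s(M, h) = 2*M*(M + h) (s(M, h) = (2*M)*(M + h) = 2*M*(M + h))
3466/s(Q, 50) + 852/(-2042) = 3466/((2*7*(7 + 50))) + 852/(-2042) = 3466/((2*7*57)) + 852*(-1/2042) = 3466/798 - 426/1021 = 3466*(1/798) - 426/1021 = 1733/399 - 426/1021 = 1599419/407379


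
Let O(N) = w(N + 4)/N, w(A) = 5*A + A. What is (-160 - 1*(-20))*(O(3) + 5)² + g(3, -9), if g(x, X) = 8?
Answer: -50532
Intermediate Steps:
w(A) = 6*A
O(N) = (24 + 6*N)/N (O(N) = (6*(N + 4))/N = (6*(4 + N))/N = (24 + 6*N)/N)
(-160 - 1*(-20))*(O(3) + 5)² + g(3, -9) = (-160 - 1*(-20))*((6 + 24/3) + 5)² + 8 = (-160 + 20)*((6 + 24*(⅓)) + 5)² + 8 = -140*((6 + 8) + 5)² + 8 = -140*(14 + 5)² + 8 = -140*19² + 8 = -140*361 + 8 = -50540 + 8 = -50532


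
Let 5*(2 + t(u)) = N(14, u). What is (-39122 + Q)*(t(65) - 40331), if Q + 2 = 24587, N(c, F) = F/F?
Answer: 2931589568/5 ≈ 5.8632e+8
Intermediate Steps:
N(c, F) = 1
t(u) = -9/5 (t(u) = -2 + (⅕)*1 = -2 + ⅕ = -9/5)
Q = 24585 (Q = -2 + 24587 = 24585)
(-39122 + Q)*(t(65) - 40331) = (-39122 + 24585)*(-9/5 - 40331) = -14537*(-201664/5) = 2931589568/5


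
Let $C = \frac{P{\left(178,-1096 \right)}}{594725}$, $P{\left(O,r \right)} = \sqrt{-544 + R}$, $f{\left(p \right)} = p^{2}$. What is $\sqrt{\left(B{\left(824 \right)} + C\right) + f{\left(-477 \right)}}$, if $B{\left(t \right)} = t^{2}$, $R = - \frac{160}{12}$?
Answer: $\frac{\sqrt{115426385070548625 + 142734 i \sqrt{1254}}}{356835} \approx 952.11 + 2.0846 \cdot 10^{-8} i$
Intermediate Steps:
$R = - \frac{40}{3}$ ($R = \left(-160\right) \frac{1}{12} = - \frac{40}{3} \approx -13.333$)
$P{\left(O,r \right)} = \frac{2 i \sqrt{1254}}{3}$ ($P{\left(O,r \right)} = \sqrt{-544 - \frac{40}{3}} = \sqrt{- \frac{1672}{3}} = \frac{2 i \sqrt{1254}}{3}$)
$C = \frac{2 i \sqrt{1254}}{1784175}$ ($C = \frac{\frac{2}{3} i \sqrt{1254}}{594725} = \frac{2 i \sqrt{1254}}{3} \cdot \frac{1}{594725} = \frac{2 i \sqrt{1254}}{1784175} \approx 3.9696 \cdot 10^{-5} i$)
$\sqrt{\left(B{\left(824 \right)} + C\right) + f{\left(-477 \right)}} = \sqrt{\left(824^{2} + \frac{2 i \sqrt{1254}}{1784175}\right) + \left(-477\right)^{2}} = \sqrt{\left(678976 + \frac{2 i \sqrt{1254}}{1784175}\right) + 227529} = \sqrt{906505 + \frac{2 i \sqrt{1254}}{1784175}}$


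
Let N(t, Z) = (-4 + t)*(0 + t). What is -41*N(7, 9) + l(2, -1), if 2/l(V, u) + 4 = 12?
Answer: -3443/4 ≈ -860.75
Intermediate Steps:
N(t, Z) = t*(-4 + t) (N(t, Z) = (-4 + t)*t = t*(-4 + t))
l(V, u) = ¼ (l(V, u) = 2/(-4 + 12) = 2/8 = 2*(⅛) = ¼)
-41*N(7, 9) + l(2, -1) = -287*(-4 + 7) + ¼ = -287*3 + ¼ = -41*21 + ¼ = -861 + ¼ = -3443/4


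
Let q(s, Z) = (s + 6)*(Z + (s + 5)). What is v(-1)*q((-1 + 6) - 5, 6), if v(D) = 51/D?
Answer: -3366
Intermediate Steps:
q(s, Z) = (6 + s)*(5 + Z + s) (q(s, Z) = (6 + s)*(Z + (5 + s)) = (6 + s)*(5 + Z + s))
v(-1)*q((-1 + 6) - 5, 6) = (51/(-1))*(30 + ((-1 + 6) - 5)**2 + 6*6 + 11*((-1 + 6) - 5) + 6*((-1 + 6) - 5)) = (51*(-1))*(30 + (5 - 5)**2 + 36 + 11*(5 - 5) + 6*(5 - 5)) = -51*(30 + 0**2 + 36 + 11*0 + 6*0) = -51*(30 + 0 + 36 + 0 + 0) = -51*66 = -3366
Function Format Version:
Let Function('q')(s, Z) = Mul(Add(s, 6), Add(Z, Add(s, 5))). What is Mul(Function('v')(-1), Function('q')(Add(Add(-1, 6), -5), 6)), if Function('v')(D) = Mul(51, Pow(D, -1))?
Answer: -3366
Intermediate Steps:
Function('q')(s, Z) = Mul(Add(6, s), Add(5, Z, s)) (Function('q')(s, Z) = Mul(Add(6, s), Add(Z, Add(5, s))) = Mul(Add(6, s), Add(5, Z, s)))
Mul(Function('v')(-1), Function('q')(Add(Add(-1, 6), -5), 6)) = Mul(Mul(51, Pow(-1, -1)), Add(30, Pow(Add(Add(-1, 6), -5), 2), Mul(6, 6), Mul(11, Add(Add(-1, 6), -5)), Mul(6, Add(Add(-1, 6), -5)))) = Mul(Mul(51, -1), Add(30, Pow(Add(5, -5), 2), 36, Mul(11, Add(5, -5)), Mul(6, Add(5, -5)))) = Mul(-51, Add(30, Pow(0, 2), 36, Mul(11, 0), Mul(6, 0))) = Mul(-51, Add(30, 0, 36, 0, 0)) = Mul(-51, 66) = -3366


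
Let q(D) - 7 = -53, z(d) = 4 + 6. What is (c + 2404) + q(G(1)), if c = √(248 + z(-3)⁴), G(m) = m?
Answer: 2358 + 2*√2562 ≈ 2459.2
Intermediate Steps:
z(d) = 10
q(D) = -46 (q(D) = 7 - 53 = -46)
c = 2*√2562 (c = √(248 + 10⁴) = √(248 + 10000) = √10248 = 2*√2562 ≈ 101.23)
(c + 2404) + q(G(1)) = (2*√2562 + 2404) - 46 = (2404 + 2*√2562) - 46 = 2358 + 2*√2562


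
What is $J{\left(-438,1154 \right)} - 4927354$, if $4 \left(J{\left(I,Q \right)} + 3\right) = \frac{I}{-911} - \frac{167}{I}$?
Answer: $- \frac{7864416197723}{1596072} \approx -4.9274 \cdot 10^{6}$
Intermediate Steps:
$J{\left(I,Q \right)} = -3 - \frac{167}{4 I} - \frac{I}{3644}$ ($J{\left(I,Q \right)} = -3 + \frac{\frac{I}{-911} - \frac{167}{I}}{4} = -3 + \frac{I \left(- \frac{1}{911}\right) - \frac{167}{I}}{4} = -3 + \frac{- \frac{I}{911} - \frac{167}{I}}{4} = -3 + \frac{- \frac{167}{I} - \frac{I}{911}}{4} = -3 - \left(\frac{I}{3644} + \frac{167}{4 I}\right) = -3 - \frac{167}{4 I} - \frac{I}{3644}$)
$J{\left(-438,1154 \right)} - 4927354 = \frac{-152137 - - 438 \left(10932 - 438\right)}{3644 \left(-438\right)} - 4927354 = \frac{1}{3644} \left(- \frac{1}{438}\right) \left(-152137 - \left(-438\right) 10494\right) - 4927354 = \frac{1}{3644} \left(- \frac{1}{438}\right) \left(-152137 + 4596372\right) - 4927354 = \frac{1}{3644} \left(- \frac{1}{438}\right) 4444235 - 4927354 = - \frac{4444235}{1596072} - 4927354 = - \frac{7864416197723}{1596072}$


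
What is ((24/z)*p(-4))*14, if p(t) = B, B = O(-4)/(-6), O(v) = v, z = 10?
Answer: 112/5 ≈ 22.400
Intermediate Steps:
B = ⅔ (B = -4/(-6) = -4*(-⅙) = ⅔ ≈ 0.66667)
p(t) = ⅔
((24/z)*p(-4))*14 = ((24/10)*(⅔))*14 = ((24*(⅒))*(⅔))*14 = ((12/5)*(⅔))*14 = (8/5)*14 = 112/5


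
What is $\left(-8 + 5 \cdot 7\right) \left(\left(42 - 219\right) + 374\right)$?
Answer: $5319$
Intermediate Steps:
$\left(-8 + 5 \cdot 7\right) \left(\left(42 - 219\right) + 374\right) = \left(-8 + 35\right) \left(\left(42 - 219\right) + 374\right) = 27 \left(-177 + 374\right) = 27 \cdot 197 = 5319$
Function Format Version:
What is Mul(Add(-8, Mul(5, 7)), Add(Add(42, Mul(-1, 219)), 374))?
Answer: 5319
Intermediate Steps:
Mul(Add(-8, Mul(5, 7)), Add(Add(42, Mul(-1, 219)), 374)) = Mul(Add(-8, 35), Add(Add(42, -219), 374)) = Mul(27, Add(-177, 374)) = Mul(27, 197) = 5319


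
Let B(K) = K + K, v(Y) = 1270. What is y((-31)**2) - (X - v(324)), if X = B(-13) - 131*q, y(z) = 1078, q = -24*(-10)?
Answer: 33814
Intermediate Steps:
q = 240
B(K) = 2*K
X = -31466 (X = 2*(-13) - 131*240 = -26 - 31440 = -31466)
y((-31)**2) - (X - v(324)) = 1078 - (-31466 - 1*1270) = 1078 - (-31466 - 1270) = 1078 - 1*(-32736) = 1078 + 32736 = 33814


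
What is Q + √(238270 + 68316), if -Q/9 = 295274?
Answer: -2657466 + √306586 ≈ -2.6569e+6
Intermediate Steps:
Q = -2657466 (Q = -9*295274 = -2657466)
Q + √(238270 + 68316) = -2657466 + √(238270 + 68316) = -2657466 + √306586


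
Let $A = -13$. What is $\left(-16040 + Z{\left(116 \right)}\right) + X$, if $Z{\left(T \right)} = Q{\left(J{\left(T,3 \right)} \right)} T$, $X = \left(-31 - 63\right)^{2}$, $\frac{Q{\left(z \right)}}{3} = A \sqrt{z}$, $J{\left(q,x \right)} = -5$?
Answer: $-7204 - 4524 i \sqrt{5} \approx -7204.0 - 10116.0 i$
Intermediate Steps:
$Q{\left(z \right)} = - 39 \sqrt{z}$ ($Q{\left(z \right)} = 3 \left(- 13 \sqrt{z}\right) = - 39 \sqrt{z}$)
$X = 8836$ ($X = \left(-94\right)^{2} = 8836$)
$Z{\left(T \right)} = - 39 i T \sqrt{5}$ ($Z{\left(T \right)} = - 39 \sqrt{-5} T = - 39 i \sqrt{5} T = - 39 i T \sqrt{5}$)
$\left(-16040 + Z{\left(116 \right)}\right) + X = \left(-16040 - 39 i 116 \sqrt{5}\right) + 8836 = \left(-16040 - 4524 i \sqrt{5}\right) + 8836 = -7204 - 4524 i \sqrt{5}$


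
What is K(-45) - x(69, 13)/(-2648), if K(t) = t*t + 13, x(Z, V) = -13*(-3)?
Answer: 5396663/2648 ≈ 2038.0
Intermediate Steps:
x(Z, V) = 39
K(t) = 13 + t**2 (K(t) = t**2 + 13 = 13 + t**2)
K(-45) - x(69, 13)/(-2648) = (13 + (-45)**2) - 39/(-2648) = (13 + 2025) - 39*(-1)/2648 = 2038 - 1*(-39/2648) = 2038 + 39/2648 = 5396663/2648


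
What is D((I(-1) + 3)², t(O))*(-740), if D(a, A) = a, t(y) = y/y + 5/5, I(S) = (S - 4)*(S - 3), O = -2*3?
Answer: -391460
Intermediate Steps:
O = -6
I(S) = (-4 + S)*(-3 + S)
t(y) = 2 (t(y) = 1 + 5*(⅕) = 1 + 1 = 2)
D((I(-1) + 3)², t(O))*(-740) = ((12 + (-1)² - 7*(-1)) + 3)²*(-740) = ((12 + 1 + 7) + 3)²*(-740) = (20 + 3)²*(-740) = 23²*(-740) = 529*(-740) = -391460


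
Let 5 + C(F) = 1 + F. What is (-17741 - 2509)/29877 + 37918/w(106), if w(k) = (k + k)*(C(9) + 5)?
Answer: 181657681/10556540 ≈ 17.208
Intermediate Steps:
C(F) = -4 + F (C(F) = -5 + (1 + F) = -4 + F)
w(k) = 20*k (w(k) = (k + k)*((-4 + 9) + 5) = (2*k)*(5 + 5) = (2*k)*10 = 20*k)
(-17741 - 2509)/29877 + 37918/w(106) = (-17741 - 2509)/29877 + 37918/((20*106)) = -20250*1/29877 + 37918/2120 = -6750/9959 + 37918*(1/2120) = -6750/9959 + 18959/1060 = 181657681/10556540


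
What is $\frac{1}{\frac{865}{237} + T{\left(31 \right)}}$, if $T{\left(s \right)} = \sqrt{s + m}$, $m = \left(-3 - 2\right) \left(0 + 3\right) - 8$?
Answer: $\frac{205005}{298873} - \frac{112338 \sqrt{2}}{298873} \approx 0.15436$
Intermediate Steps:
$m = -23$ ($m = \left(-5\right) 3 - 8 = -15 - 8 = -23$)
$T{\left(s \right)} = \sqrt{-23 + s}$ ($T{\left(s \right)} = \sqrt{s - 23} = \sqrt{-23 + s}$)
$\frac{1}{\frac{865}{237} + T{\left(31 \right)}} = \frac{1}{\frac{865}{237} + \sqrt{-23 + 31}} = \frac{1}{865 \cdot \frac{1}{237} + \sqrt{8}} = \frac{1}{\frac{865}{237} + 2 \sqrt{2}}$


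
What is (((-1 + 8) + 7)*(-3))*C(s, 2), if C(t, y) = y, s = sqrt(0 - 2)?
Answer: -84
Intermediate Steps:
s = I*sqrt(2) (s = sqrt(-2) = I*sqrt(2) ≈ 1.4142*I)
(((-1 + 8) + 7)*(-3))*C(s, 2) = (((-1 + 8) + 7)*(-3))*2 = ((7 + 7)*(-3))*2 = (14*(-3))*2 = -42*2 = -84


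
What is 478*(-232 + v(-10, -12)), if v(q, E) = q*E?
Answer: -53536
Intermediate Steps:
v(q, E) = E*q
478*(-232 + v(-10, -12)) = 478*(-232 - 12*(-10)) = 478*(-232 + 120) = 478*(-112) = -53536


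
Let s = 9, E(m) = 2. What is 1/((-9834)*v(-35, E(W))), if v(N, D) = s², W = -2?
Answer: -1/796554 ≈ -1.2554e-6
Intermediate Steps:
v(N, D) = 81 (v(N, D) = 9² = 81)
1/((-9834)*v(-35, E(W))) = 1/(-9834*81) = -1/9834*1/81 = -1/796554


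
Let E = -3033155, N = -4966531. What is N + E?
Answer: -7999686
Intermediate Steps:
N + E = -4966531 - 3033155 = -7999686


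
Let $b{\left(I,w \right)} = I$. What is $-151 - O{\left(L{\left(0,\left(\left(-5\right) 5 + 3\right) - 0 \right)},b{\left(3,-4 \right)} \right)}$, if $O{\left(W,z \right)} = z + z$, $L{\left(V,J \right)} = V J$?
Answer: $-157$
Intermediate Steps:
$L{\left(V,J \right)} = J V$
$O{\left(W,z \right)} = 2 z$
$-151 - O{\left(L{\left(0,\left(\left(-5\right) 5 + 3\right) - 0 \right)},b{\left(3,-4 \right)} \right)} = -151 - 2 \cdot 3 = -151 - 6 = -157$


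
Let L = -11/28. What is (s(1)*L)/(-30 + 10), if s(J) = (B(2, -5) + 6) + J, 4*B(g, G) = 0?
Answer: 11/80 ≈ 0.13750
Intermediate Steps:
B(g, G) = 0 (B(g, G) = (¼)*0 = 0)
L = -11/28 (L = -11*1/28 = -11/28 ≈ -0.39286)
s(J) = 6 + J (s(J) = (0 + 6) + J = 6 + J)
(s(1)*L)/(-30 + 10) = ((6 + 1)*(-11/28))/(-30 + 10) = (7*(-11/28))/(-20) = -11/4*(-1/20) = 11/80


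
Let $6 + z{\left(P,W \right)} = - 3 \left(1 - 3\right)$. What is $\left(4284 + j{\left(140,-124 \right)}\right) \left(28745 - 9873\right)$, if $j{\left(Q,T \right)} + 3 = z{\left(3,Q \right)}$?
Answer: $80791032$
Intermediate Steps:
$z{\left(P,W \right)} = 0$ ($z{\left(P,W \right)} = -6 - 3 \left(1 - 3\right) = -6 - -6 = -6 + 6 = 0$)
$j{\left(Q,T \right)} = -3$ ($j{\left(Q,T \right)} = -3 + 0 = -3$)
$\left(4284 + j{\left(140,-124 \right)}\right) \left(28745 - 9873\right) = \left(4284 - 3\right) \left(28745 - 9873\right) = 4281 \cdot 18872 = 80791032$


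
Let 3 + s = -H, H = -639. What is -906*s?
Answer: -576216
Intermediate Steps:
s = 636 (s = -3 - 1*(-639) = -3 + 639 = 636)
-906*s = -906*636 = -576216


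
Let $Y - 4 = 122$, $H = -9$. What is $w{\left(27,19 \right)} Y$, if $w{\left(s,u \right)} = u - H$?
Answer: $3528$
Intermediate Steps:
$w{\left(s,u \right)} = 9 + u$ ($w{\left(s,u \right)} = u - -9 = u + 9 = 9 + u$)
$Y = 126$ ($Y = 4 + 122 = 126$)
$w{\left(27,19 \right)} Y = \left(9 + 19\right) 126 = 28 \cdot 126 = 3528$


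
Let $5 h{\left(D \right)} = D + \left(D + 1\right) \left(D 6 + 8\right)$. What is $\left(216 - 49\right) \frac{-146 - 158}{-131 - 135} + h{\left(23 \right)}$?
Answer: $\frac{31369}{35} \approx 896.26$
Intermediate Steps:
$h{\left(D \right)} = \frac{D}{5} + \frac{\left(1 + D\right) \left(8 + 6 D\right)}{5}$ ($h{\left(D \right)} = \frac{D + \left(D + 1\right) \left(D 6 + 8\right)}{5} = \frac{D + \left(1 + D\right) \left(6 D + 8\right)}{5} = \frac{D + \left(1 + D\right) \left(8 + 6 D\right)}{5} = \frac{D}{5} + \frac{\left(1 + D\right) \left(8 + 6 D\right)}{5}$)
$\left(216 - 49\right) \frac{-146 - 158}{-131 - 135} + h{\left(23 \right)} = \left(216 - 49\right) \frac{-146 - 158}{-131 - 135} + \left(\frac{8}{5} + 3 \cdot 23 + \frac{6 \cdot 23^{2}}{5}\right) = \left(216 - 49\right) \left(- \frac{304}{-266}\right) + \left(\frac{8}{5} + 69 + \frac{6}{5} \cdot 529\right) = 167 \left(\left(-304\right) \left(- \frac{1}{266}\right)\right) + \left(\frac{8}{5} + 69 + \frac{3174}{5}\right) = 167 \cdot \frac{8}{7} + \frac{3527}{5} = \frac{1336}{7} + \frac{3527}{5} = \frac{31369}{35}$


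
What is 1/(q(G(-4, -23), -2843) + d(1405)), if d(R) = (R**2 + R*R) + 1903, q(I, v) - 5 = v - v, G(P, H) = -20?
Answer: 1/3949958 ≈ 2.5317e-7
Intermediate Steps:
q(I, v) = 5 (q(I, v) = 5 + (v - v) = 5 + 0 = 5)
d(R) = 1903 + 2*R**2 (d(R) = (R**2 + R**2) + 1903 = 2*R**2 + 1903 = 1903 + 2*R**2)
1/(q(G(-4, -23), -2843) + d(1405)) = 1/(5 + (1903 + 2*1405**2)) = 1/(5 + (1903 + 2*1974025)) = 1/(5 + (1903 + 3948050)) = 1/(5 + 3949953) = 1/3949958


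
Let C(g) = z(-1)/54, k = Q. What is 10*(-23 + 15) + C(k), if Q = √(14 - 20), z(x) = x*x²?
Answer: -4321/54 ≈ -80.019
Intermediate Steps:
z(x) = x³
Q = I*√6 (Q = √(-6) = I*√6 ≈ 2.4495*I)
k = I*√6 ≈ 2.4495*I
C(g) = -1/54 (C(g) = (-1)³/54 = -1*1/54 = -1/54)
10*(-23 + 15) + C(k) = 10*(-23 + 15) - 1/54 = 10*(-8) - 1/54 = -80 - 1/54 = -4321/54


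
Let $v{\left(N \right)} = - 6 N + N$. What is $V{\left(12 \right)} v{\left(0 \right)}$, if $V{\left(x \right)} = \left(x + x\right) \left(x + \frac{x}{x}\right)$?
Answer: $0$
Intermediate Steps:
$v{\left(N \right)} = - 5 N$
$V{\left(x \right)} = 2 x \left(1 + x\right)$ ($V{\left(x \right)} = 2 x \left(x + 1\right) = 2 x \left(1 + x\right)$)
$V{\left(12 \right)} v{\left(0 \right)} = 2 \cdot 12 \left(1 + 12\right) \left(\left(-5\right) 0\right) = 2 \cdot 12 \cdot 13 \cdot 0 = 312 \cdot 0 = 0$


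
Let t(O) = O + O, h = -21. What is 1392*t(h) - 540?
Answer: -59004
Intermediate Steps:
t(O) = 2*O
1392*t(h) - 540 = 1392*(2*(-21)) - 540 = 1392*(-42) - 540 = -58464 - 540 = -59004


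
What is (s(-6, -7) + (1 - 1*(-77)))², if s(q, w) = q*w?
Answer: 14400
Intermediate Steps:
(s(-6, -7) + (1 - 1*(-77)))² = (-6*(-7) + (1 - 1*(-77)))² = (42 + (1 + 77))² = (42 + 78)² = 120² = 14400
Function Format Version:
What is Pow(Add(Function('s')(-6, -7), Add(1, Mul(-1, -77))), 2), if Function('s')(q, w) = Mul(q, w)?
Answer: 14400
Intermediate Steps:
Pow(Add(Function('s')(-6, -7), Add(1, Mul(-1, -77))), 2) = Pow(Add(Mul(-6, -7), Add(1, Mul(-1, -77))), 2) = Pow(Add(42, Add(1, 77)), 2) = Pow(Add(42, 78), 2) = Pow(120, 2) = 14400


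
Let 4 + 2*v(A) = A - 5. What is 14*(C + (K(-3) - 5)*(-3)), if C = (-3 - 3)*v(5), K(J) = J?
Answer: 504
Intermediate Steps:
v(A) = -9/2 + A/2 (v(A) = -2 + (A - 5)/2 = -2 + (-5 + A)/2 = -2 + (-5/2 + A/2) = -9/2 + A/2)
C = 12 (C = (-3 - 3)*(-9/2 + (1/2)*5) = -6*(-9/2 + 5/2) = -6*(-2) = 12)
14*(C + (K(-3) - 5)*(-3)) = 14*(12 + (-3 - 5)*(-3)) = 14*(12 - 8*(-3)) = 14*(12 + 24) = 14*36 = 504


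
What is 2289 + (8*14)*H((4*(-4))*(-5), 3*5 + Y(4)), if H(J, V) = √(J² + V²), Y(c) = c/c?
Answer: 2289 + 1792*√26 ≈ 11426.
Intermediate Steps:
Y(c) = 1
2289 + (8*14)*H((4*(-4))*(-5), 3*5 + Y(4)) = 2289 + (8*14)*√(((4*(-4))*(-5))² + (3*5 + 1)²) = 2289 + 112*√((-16*(-5))² + (15 + 1)²) = 2289 + 112*√(80² + 16²) = 2289 + 112*√(6400 + 256) = 2289 + 112*√6656 = 2289 + 112*(16*√26) = 2289 + 1792*√26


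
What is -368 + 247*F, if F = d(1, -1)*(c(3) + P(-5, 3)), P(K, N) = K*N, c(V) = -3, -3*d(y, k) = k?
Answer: -1850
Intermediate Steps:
d(y, k) = -k/3
F = -6 (F = (-1/3*(-1))*(-3 - 5*3) = (-3 - 15)/3 = (1/3)*(-18) = -6)
-368 + 247*F = -368 + 247*(-6) = -368 - 1482 = -1850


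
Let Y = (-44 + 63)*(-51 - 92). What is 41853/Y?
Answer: -41853/2717 ≈ -15.404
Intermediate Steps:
Y = -2717 (Y = 19*(-143) = -2717)
41853/Y = 41853/(-2717) = 41853*(-1/2717) = -41853/2717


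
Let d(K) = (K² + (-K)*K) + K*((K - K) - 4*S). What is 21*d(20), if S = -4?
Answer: 6720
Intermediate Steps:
d(K) = 16*K (d(K) = (K² + (-K)*K) + K*((K - K) - 4*(-4)) = (K² - K²) + K*(0 + 16) = 0 + K*16 = 0 + 16*K = 16*K)
21*d(20) = 21*(16*20) = 21*320 = 6720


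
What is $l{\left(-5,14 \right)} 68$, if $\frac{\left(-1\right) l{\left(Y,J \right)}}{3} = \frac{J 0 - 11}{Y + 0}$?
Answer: $- \frac{2244}{5} \approx -448.8$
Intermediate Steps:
$l{\left(Y,J \right)} = \frac{33}{Y}$ ($l{\left(Y,J \right)} = - 3 \frac{J 0 - 11}{Y + 0} = - 3 \frac{0 - 11}{Y} = - 3 \left(- \frac{11}{Y}\right) = \frac{33}{Y}$)
$l{\left(-5,14 \right)} 68 = \frac{33}{-5} \cdot 68 = 33 \left(- \frac{1}{5}\right) 68 = \left(- \frac{33}{5}\right) 68 = - \frac{2244}{5}$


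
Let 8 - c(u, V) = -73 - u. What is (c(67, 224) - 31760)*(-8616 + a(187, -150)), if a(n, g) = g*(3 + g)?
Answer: -424675608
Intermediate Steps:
c(u, V) = 81 + u (c(u, V) = 8 - (-73 - u) = 8 + (73 + u) = 81 + u)
(c(67, 224) - 31760)*(-8616 + a(187, -150)) = ((81 + 67) - 31760)*(-8616 - 150*(3 - 150)) = (148 - 31760)*(-8616 - 150*(-147)) = -31612*(-8616 + 22050) = -31612*13434 = -424675608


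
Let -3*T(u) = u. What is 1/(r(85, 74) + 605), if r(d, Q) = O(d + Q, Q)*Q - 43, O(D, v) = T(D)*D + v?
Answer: -1/617560 ≈ -1.6193e-6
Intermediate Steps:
T(u) = -u/3
O(D, v) = v - D²/3 (O(D, v) = (-D/3)*D + v = -D²/3 + v = v - D²/3)
r(d, Q) = -43 + Q*(Q - (Q + d)²/3) (r(d, Q) = (Q - (d + Q)²/3)*Q - 43 = (Q - (Q + d)²/3)*Q - 43 = Q*(Q - (Q + d)²/3) - 43 = -43 + Q*(Q - (Q + d)²/3))
1/(r(85, 74) + 605) = 1/((-43 + (⅓)*74*(-(74 + 85)² + 3*74)) + 605) = 1/((-43 + (⅓)*74*(-1*159² + 222)) + 605) = 1/((-43 + (⅓)*74*(-1*25281 + 222)) + 605) = 1/((-43 + (⅓)*74*(-25281 + 222)) + 605) = 1/((-43 + (⅓)*74*(-25059)) + 605) = 1/((-43 - 618122) + 605) = 1/(-618165 + 605) = 1/(-617560) = -1/617560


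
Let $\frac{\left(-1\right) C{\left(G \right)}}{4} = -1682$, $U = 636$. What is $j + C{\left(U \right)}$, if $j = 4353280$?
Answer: $4360008$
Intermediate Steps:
$C{\left(G \right)} = 6728$ ($C{\left(G \right)} = \left(-4\right) \left(-1682\right) = 6728$)
$j + C{\left(U \right)} = 4353280 + 6728 = 4360008$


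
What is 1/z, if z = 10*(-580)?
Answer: -1/5800 ≈ -0.00017241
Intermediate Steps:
z = -5800
1/z = 1/(-5800) = -1/5800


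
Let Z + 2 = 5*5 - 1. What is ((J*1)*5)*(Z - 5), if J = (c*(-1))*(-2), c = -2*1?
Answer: -340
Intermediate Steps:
c = -2
Z = 22 (Z = -2 + (5*5 - 1) = -2 + (25 - 1) = -2 + 24 = 22)
J = -4 (J = -2*(-1)*(-2) = 2*(-2) = -4)
((J*1)*5)*(Z - 5) = (-4*1*5)*(22 - 5) = -4*5*17 = -20*17 = -340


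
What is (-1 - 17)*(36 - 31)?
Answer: -90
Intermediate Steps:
(-1 - 17)*(36 - 31) = -18*5 = -90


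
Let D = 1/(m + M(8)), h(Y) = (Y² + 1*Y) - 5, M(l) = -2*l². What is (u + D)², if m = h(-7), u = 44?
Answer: 16024009/8281 ≈ 1935.0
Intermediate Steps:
h(Y) = -5 + Y + Y² (h(Y) = (Y² + Y) - 5 = (Y + Y²) - 5 = -5 + Y + Y²)
m = 37 (m = -5 - 7 + (-7)² = -5 - 7 + 49 = 37)
D = -1/91 (D = 1/(37 - 2*8²) = 1/(37 - 2*64) = 1/(37 - 128) = 1/(-91) = -1/91 ≈ -0.010989)
(u + D)² = (44 - 1/91)² = (4003/91)² = 16024009/8281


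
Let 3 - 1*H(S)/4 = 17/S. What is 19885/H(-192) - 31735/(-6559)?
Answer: 6279253175/3889487 ≈ 1614.4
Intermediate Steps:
H(S) = 12 - 68/S
19885/H(-192) - 31735/(-6559) = 19885/(12 - 68/(-192)) - 31735/(-6559) = 19885/(12 - 68*(-1/192)) - 31735*(-1/6559) = 19885/(12 + 17/48) + 31735/6559 = 19885/(593/48) + 31735/6559 = 19885*(48/593) + 31735/6559 = 954480/593 + 31735/6559 = 6279253175/3889487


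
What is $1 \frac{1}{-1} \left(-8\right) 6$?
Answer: $48$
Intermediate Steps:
$1 \frac{1}{-1} \left(-8\right) 6 = 1 \left(-1\right) \left(-8\right) 6 = \left(-1\right) \left(-8\right) 6 = 8 \cdot 6 = 48$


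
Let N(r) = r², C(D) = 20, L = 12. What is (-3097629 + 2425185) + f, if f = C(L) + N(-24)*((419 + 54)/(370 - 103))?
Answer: -59754920/89 ≈ -6.7140e+5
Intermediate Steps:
f = 92596/89 (f = 20 + (-24)²*((419 + 54)/(370 - 103)) = 20 + 576*(473/267) = 20 + 90816/89 = 92596/89 ≈ 1040.4)
(-3097629 + 2425185) + f = (-3097629 + 2425185) + 92596/89 = -672444 + 92596/89 = -59754920/89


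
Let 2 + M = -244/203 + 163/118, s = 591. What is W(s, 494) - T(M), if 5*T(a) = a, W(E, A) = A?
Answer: 59209991/119770 ≈ 494.36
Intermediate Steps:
M = -43611/23954 (M = -2 + (-244/203 + 163/118) = -2 + 4297/23954 = -43611/23954 ≈ -1.8206)
T(a) = a/5
W(s, 494) - T(M) = 494 - (-43611)/(5*23954) = 494 - 1*(-43611/119770) = 494 + 43611/119770 = 59209991/119770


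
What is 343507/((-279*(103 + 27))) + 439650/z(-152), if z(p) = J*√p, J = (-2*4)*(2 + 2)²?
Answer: -343507/36270 + 219825*I*√38/4864 ≈ -9.4708 + 278.6*I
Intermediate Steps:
J = -128 (J = -8*4² = -8*16 = -128)
z(p) = -128*√p
343507/((-279*(103 + 27))) + 439650/z(-152) = 343507/((-279*(103 + 27))) + 439650/((-256*I*√38)) = 343507/((-279*130)) + 439650/((-256*I*√38)) = 343507/(-36270) + 439650/((-256*I*√38)) = 343507*(-1/36270) + 439650*(I*√38/9728) = -343507/36270 + 219825*I*√38/4864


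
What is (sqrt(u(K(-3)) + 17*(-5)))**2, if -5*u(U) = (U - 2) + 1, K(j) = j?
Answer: -421/5 ≈ -84.200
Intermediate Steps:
u(U) = 1/5 - U/5 (u(U) = -((U - 2) + 1)/5 = -((-2 + U) + 1)/5 = -(-1 + U)/5 = 1/5 - U/5)
(sqrt(u(K(-3)) + 17*(-5)))**2 = (sqrt((1/5 - 1/5*(-3)) + 17*(-5)))**2 = (sqrt((1/5 + 3/5) - 85))**2 = (sqrt(4/5 - 85))**2 = (sqrt(-421/5))**2 = (I*sqrt(2105)/5)**2 = -421/5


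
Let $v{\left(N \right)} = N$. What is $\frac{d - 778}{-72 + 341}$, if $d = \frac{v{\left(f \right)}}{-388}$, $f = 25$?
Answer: $- \frac{301889}{104372} \approx -2.8924$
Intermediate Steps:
$d = - \frac{25}{388}$ ($d = \frac{25}{-388} = 25 \left(- \frac{1}{388}\right) = - \frac{25}{388} \approx -0.064433$)
$\frac{d - 778}{-72 + 341} = \frac{- \frac{25}{388} - 778}{-72 + 341} = - \frac{301889}{388 \cdot 269} = \left(- \frac{301889}{388}\right) \frac{1}{269} = - \frac{301889}{104372}$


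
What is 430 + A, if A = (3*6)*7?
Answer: 556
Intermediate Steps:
A = 126 (A = 18*7 = 126)
430 + A = 430 + 126 = 556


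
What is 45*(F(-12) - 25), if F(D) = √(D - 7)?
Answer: -1125 + 45*I*√19 ≈ -1125.0 + 196.15*I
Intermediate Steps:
F(D) = √(-7 + D)
45*(F(-12) - 25) = 45*(√(-7 - 12) - 25) = 45*(√(-19) - 25) = 45*(I*√19 - 25) = 45*(-25 + I*√19) = -1125 + 45*I*√19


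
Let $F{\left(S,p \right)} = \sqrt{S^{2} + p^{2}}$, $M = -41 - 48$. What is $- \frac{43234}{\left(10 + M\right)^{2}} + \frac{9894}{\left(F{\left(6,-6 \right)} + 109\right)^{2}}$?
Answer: $- \frac{5291009292892}{870322933921} - \frac{12941352 \sqrt{2}}{139452481} \approx -6.2106$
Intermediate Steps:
$M = -89$ ($M = -41 - 48 = -89$)
$- \frac{43234}{\left(10 + M\right)^{2}} + \frac{9894}{\left(F{\left(6,-6 \right)} + 109\right)^{2}} = - \frac{43234}{\left(10 - 89\right)^{2}} + \frac{9894}{\left(\sqrt{6^{2} + \left(-6\right)^{2}} + 109\right)^{2}} = - \frac{43234}{\left(-79\right)^{2}} + \frac{9894}{\left(\sqrt{36 + 36} + 109\right)^{2}} = - \frac{43234}{6241} + \frac{9894}{\left(\sqrt{72} + 109\right)^{2}} = \left(-43234\right) \frac{1}{6241} + \frac{9894}{\left(6 \sqrt{2} + 109\right)^{2}} = - \frac{43234}{6241} + \frac{9894}{\left(109 + 6 \sqrt{2}\right)^{2}}$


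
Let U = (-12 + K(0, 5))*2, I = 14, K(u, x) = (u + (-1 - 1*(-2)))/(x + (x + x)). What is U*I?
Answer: -5012/15 ≈ -334.13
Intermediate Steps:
K(u, x) = (1 + u)/(3*x) (K(u, x) = (u + (-1 + 2))/(x + 2*x) = (u + 1)/((3*x)) = (1 + u)*(1/(3*x)) = (1 + u)/(3*x))
U = -358/15 (U = (-12 + (1/3)*(1 + 0)/5)*2 = (-12 + (1/3)*(1/5)*1)*2 = (-12 + 1/15)*2 = -179/15*2 = -358/15 ≈ -23.867)
U*I = -358/15*14 = -5012/15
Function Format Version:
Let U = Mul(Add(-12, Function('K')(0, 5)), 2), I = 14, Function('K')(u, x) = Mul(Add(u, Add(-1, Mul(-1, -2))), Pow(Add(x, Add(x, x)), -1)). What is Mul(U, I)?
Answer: Rational(-5012, 15) ≈ -334.13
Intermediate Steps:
Function('K')(u, x) = Mul(Rational(1, 3), Pow(x, -1), Add(1, u)) (Function('K')(u, x) = Mul(Add(u, Add(-1, 2)), Pow(Add(x, Mul(2, x)), -1)) = Mul(Add(u, 1), Pow(Mul(3, x), -1)) = Mul(Add(1, u), Mul(Rational(1, 3), Pow(x, -1))) = Mul(Rational(1, 3), Pow(x, -1), Add(1, u)))
U = Rational(-358, 15) (U = Mul(Add(-12, Mul(Rational(1, 3), Pow(5, -1), Add(1, 0))), 2) = Mul(Add(-12, Mul(Rational(1, 3), Rational(1, 5), 1)), 2) = Mul(Add(-12, Rational(1, 15)), 2) = Mul(Rational(-179, 15), 2) = Rational(-358, 15) ≈ -23.867)
Mul(U, I) = Mul(Rational(-358, 15), 14) = Rational(-5012, 15)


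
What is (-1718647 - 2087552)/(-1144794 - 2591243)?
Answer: 3806199/3736037 ≈ 1.0188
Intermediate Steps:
(-1718647 - 2087552)/(-1144794 - 2591243) = -3806199/(-3736037) = -3806199*(-1/3736037) = 3806199/3736037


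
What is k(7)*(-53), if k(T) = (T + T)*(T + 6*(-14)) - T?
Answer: 57505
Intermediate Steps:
k(T) = -T + 2*T*(-84 + T) (k(T) = (2*T)*(T - 84) - T = (2*T)*(-84 + T) - T = 2*T*(-84 + T) - T = -T + 2*T*(-84 + T))
k(7)*(-53) = (7*(-169 + 2*7))*(-53) = (7*(-169 + 14))*(-53) = (7*(-155))*(-53) = -1085*(-53) = 57505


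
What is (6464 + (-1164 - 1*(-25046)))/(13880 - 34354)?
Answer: -15173/10237 ≈ -1.4822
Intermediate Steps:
(6464 + (-1164 - 1*(-25046)))/(13880 - 34354) = (6464 + (-1164 + 25046))/(-20474) = (6464 + 23882)*(-1/20474) = 30346*(-1/20474) = -15173/10237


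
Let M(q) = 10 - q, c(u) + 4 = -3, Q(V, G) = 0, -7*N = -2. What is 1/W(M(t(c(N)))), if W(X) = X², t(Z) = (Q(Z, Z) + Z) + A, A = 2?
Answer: 1/225 ≈ 0.0044444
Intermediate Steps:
N = 2/7 (N = -⅐*(-2) = 2/7 ≈ 0.28571)
c(u) = -7 (c(u) = -4 - 3 = -7)
t(Z) = 2 + Z (t(Z) = (0 + Z) + 2 = Z + 2 = 2 + Z)
1/W(M(t(c(N)))) = 1/((10 - (2 - 7))²) = 1/((10 - 1*(-5))²) = 1/((10 + 5)²) = 1/(15²) = 1/225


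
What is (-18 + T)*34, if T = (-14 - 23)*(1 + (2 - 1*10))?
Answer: 8194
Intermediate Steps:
T = 259 (T = -37*(1 + (2 - 10)) = -37*(1 - 8) = -37*(-7) = 259)
(-18 + T)*34 = (-18 + 259)*34 = 241*34 = 8194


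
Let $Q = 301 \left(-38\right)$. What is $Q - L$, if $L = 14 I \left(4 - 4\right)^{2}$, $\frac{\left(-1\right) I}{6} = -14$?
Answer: $-11438$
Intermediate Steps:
$Q = -11438$
$I = 84$ ($I = \left(-6\right) \left(-14\right) = 84$)
$L = 0$ ($L = 14 \cdot 84 \left(4 - 4\right)^{2} = 1176 \cdot 0^{2} = 1176 \cdot 0 = 0$)
$Q - L = -11438 - 0 = -11438 + 0 = -11438$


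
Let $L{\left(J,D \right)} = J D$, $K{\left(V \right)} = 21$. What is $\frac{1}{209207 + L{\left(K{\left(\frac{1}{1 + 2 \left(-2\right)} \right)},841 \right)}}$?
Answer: $\frac{1}{226868} \approx 4.4078 \cdot 10^{-6}$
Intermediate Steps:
$L{\left(J,D \right)} = D J$
$\frac{1}{209207 + L{\left(K{\left(\frac{1}{1 + 2 \left(-2\right)} \right)},841 \right)}} = \frac{1}{209207 + 841 \cdot 21} = \frac{1}{209207 + 17661} = \frac{1}{226868}$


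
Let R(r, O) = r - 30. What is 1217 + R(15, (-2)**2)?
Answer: 1202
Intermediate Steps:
R(r, O) = -30 + r
1217 + R(15, (-2)**2) = 1217 + (-30 + 15) = 1217 - 15 = 1202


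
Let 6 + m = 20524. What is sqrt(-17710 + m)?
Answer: 6*sqrt(78) ≈ 52.991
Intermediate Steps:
m = 20518 (m = -6 + 20524 = 20518)
sqrt(-17710 + m) = sqrt(-17710 + 20518) = sqrt(2808) = 6*sqrt(78)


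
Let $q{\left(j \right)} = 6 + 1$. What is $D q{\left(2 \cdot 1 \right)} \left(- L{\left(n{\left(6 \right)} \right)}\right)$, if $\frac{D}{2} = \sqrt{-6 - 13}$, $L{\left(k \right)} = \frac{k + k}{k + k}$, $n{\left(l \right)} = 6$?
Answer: $- 14 i \sqrt{19} \approx - 61.025 i$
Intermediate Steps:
$q{\left(j \right)} = 7$
$L{\left(k \right)} = 1$ ($L{\left(k \right)} = \frac{2 k}{2 k} = 2 k \frac{1}{2 k} = 1$)
$D = 2 i \sqrt{19}$ ($D = 2 \sqrt{-6 - 13} = 2 \sqrt{-19} = 2 i \sqrt{19} \approx 8.7178 i$)
$D q{\left(2 \cdot 1 \right)} \left(- L{\left(n{\left(6 \right)} \right)}\right) = 2 i \sqrt{19} \cdot 7 \left(\left(-1\right) 1\right) = 14 i \sqrt{19} \left(-1\right) = - 14 i \sqrt{19}$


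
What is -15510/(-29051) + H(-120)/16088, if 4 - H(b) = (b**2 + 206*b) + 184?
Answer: 12365955/10622102 ≈ 1.1642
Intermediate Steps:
H(b) = -180 - b**2 - 206*b (H(b) = 4 - ((b**2 + 206*b) + 184) = 4 - (184 + b**2 + 206*b) = 4 + (-184 - b**2 - 206*b) = -180 - b**2 - 206*b)
-15510/(-29051) + H(-120)/16088 = -15510/(-29051) + (-180 - 1*(-120)**2 - 206*(-120))/16088 = -15510*(-1/29051) + (-180 - 1*14400 + 24720)*(1/16088) = 1410/2641 + (-180 - 14400 + 24720)*(1/16088) = 1410/2641 + 10140*(1/16088) = 1410/2641 + 2535/4022 = 12365955/10622102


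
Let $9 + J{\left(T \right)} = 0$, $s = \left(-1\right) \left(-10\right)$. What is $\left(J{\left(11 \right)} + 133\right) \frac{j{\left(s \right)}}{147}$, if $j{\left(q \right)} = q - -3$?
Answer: $\frac{1612}{147} \approx 10.966$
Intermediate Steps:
$s = 10$
$j{\left(q \right)} = 3 + q$ ($j{\left(q \right)} = q + 3 = 3 + q$)
$J{\left(T \right)} = -9$ ($J{\left(T \right)} = -9 + 0 = -9$)
$\left(J{\left(11 \right)} + 133\right) \frac{j{\left(s \right)}}{147} = \left(-9 + 133\right) \frac{3 + 10}{147} = 124 \cdot 13 \cdot \frac{1}{147} = 124 \cdot \frac{13}{147} = \frac{1612}{147}$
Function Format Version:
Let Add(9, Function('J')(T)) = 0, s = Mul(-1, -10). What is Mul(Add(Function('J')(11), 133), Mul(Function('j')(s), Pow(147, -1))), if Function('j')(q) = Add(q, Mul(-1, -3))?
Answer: Rational(1612, 147) ≈ 10.966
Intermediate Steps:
s = 10
Function('j')(q) = Add(3, q) (Function('j')(q) = Add(q, 3) = Add(3, q))
Function('J')(T) = -9 (Function('J')(T) = Add(-9, 0) = -9)
Mul(Add(Function('J')(11), 133), Mul(Function('j')(s), Pow(147, -1))) = Mul(Add(-9, 133), Mul(Add(3, 10), Pow(147, -1))) = Mul(124, Mul(13, Rational(1, 147))) = Mul(124, Rational(13, 147)) = Rational(1612, 147)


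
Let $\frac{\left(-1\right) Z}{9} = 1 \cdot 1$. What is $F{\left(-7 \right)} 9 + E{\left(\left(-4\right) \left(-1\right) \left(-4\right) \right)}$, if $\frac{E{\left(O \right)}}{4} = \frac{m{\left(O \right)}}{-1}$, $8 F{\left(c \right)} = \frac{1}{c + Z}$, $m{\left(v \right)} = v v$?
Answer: $- \frac{131081}{128} \approx -1024.1$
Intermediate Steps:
$Z = -9$ ($Z = - 9 \cdot 1 \cdot 1 = \left(-9\right) 1 = -9$)
$m{\left(v \right)} = v^{2}$
$F{\left(c \right)} = \frac{1}{8 \left(-9 + c\right)}$ ($F{\left(c \right)} = \frac{1}{8 \left(c - 9\right)} = \frac{1}{8 \left(-9 + c\right)}$)
$E{\left(O \right)} = - 4 O^{2}$ ($E{\left(O \right)} = 4 \frac{O^{2}}{-1} = 4 O^{2} \left(-1\right) = 4 \left(- O^{2}\right) = - 4 O^{2}$)
$F{\left(-7 \right)} 9 + E{\left(\left(-4\right) \left(-1\right) \left(-4\right) \right)} = \frac{1}{8 \left(-9 - 7\right)} 9 - 4 \left(\left(-4\right) \left(-1\right) \left(-4\right)\right)^{2} = \frac{1}{8 \left(-16\right)} 9 - 4 \left(4 \left(-4\right)\right)^{2} = \frac{1}{8} \left(- \frac{1}{16}\right) 9 - 4 \left(-16\right)^{2} = \left(- \frac{1}{128}\right) 9 - 1024 = - \frac{9}{128} - 1024 = - \frac{131081}{128}$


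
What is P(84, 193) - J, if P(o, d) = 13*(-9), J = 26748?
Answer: -26865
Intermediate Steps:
P(o, d) = -117
P(84, 193) - J = -117 - 1*26748 = -117 - 26748 = -26865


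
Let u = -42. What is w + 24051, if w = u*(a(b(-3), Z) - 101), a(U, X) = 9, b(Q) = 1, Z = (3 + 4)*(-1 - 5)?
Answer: 27915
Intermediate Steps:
Z = -42 (Z = 7*(-6) = -42)
w = 3864 (w = -42*(9 - 101) = -42*(-92) = 3864)
w + 24051 = 3864 + 24051 = 27915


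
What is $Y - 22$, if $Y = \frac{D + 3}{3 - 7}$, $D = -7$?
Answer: $-21$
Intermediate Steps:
$Y = 1$ ($Y = \frac{-7 + 3}{3 - 7} = - \frac{4}{-4} = \left(-4\right) \left(- \frac{1}{4}\right) = 1$)
$Y - 22 = 1 - 22 = -21$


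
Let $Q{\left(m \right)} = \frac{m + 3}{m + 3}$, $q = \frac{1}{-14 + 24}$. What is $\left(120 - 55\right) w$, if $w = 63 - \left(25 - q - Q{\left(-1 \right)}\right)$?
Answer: $\frac{5083}{2} \approx 2541.5$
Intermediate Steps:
$q = \frac{1}{10} \approx 0.1$
$Q{\left(m \right)} = 1$ ($Q{\left(m \right)} = \frac{3 + m}{3 + m} = 1$)
$w = \frac{391}{10}$ ($w = 63 + \left(\left(\frac{1}{10} + 1\right) - 25\right) = 63 + \left(\frac{11}{10} - 25\right) = 63 - \frac{239}{10} = \frac{391}{10} \approx 39.1$)
$\left(120 - 55\right) w = \left(120 - 55\right) \frac{391}{10} = 65 \cdot \frac{391}{10} = \frac{5083}{2}$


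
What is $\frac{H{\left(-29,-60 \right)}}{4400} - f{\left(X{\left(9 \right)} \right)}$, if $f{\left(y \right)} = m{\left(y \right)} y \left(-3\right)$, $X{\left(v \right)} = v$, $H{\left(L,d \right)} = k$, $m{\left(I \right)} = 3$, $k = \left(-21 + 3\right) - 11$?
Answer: $\frac{356371}{4400} \approx 80.993$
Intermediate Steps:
$k = -29$ ($k = -18 - 11 = -29$)
$H{\left(L,d \right)} = -29$
$f{\left(y \right)} = - 9 y$ ($f{\left(y \right)} = 3 y \left(-3\right) = - 9 y$)
$\frac{H{\left(-29,-60 \right)}}{4400} - f{\left(X{\left(9 \right)} \right)} = - \frac{29}{4400} - \left(-9\right) 9 = \left(-29\right) \frac{1}{4400} - -81 = - \frac{29}{4400} + 81 = \frac{356371}{4400}$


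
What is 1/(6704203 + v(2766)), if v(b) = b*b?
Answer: 1/14354959 ≈ 6.9662e-8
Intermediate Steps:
v(b) = b²
1/(6704203 + v(2766)) = 1/(6704203 + 2766²) = 1/(6704203 + 7650756) = 1/14354959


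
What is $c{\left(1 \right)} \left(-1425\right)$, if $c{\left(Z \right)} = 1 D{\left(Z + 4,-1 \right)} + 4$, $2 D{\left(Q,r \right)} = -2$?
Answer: $-4275$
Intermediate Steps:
$D{\left(Q,r \right)} = -1$ ($D{\left(Q,r \right)} = \frac{1}{2} \left(-2\right) = -1$)
$c{\left(Z \right)} = 3$ ($c{\left(Z \right)} = 1 \left(-1\right) + 4 = -1 + 4 = 3$)
$c{\left(1 \right)} \left(-1425\right) = 3 \left(-1425\right) = -4275$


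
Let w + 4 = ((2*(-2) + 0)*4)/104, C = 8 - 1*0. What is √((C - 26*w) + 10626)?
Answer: √10742 ≈ 103.64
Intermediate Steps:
C = 8 (C = 8 + 0 = 8)
w = -54/13 (w = -4 + ((2*(-2) + 0)*4)/104 = -4 + ((-4 + 0)*4)*(1/104) = -4 - 4*4*(1/104) = -4 - 16*1/104 = -4 - 2/13 = -54/13 ≈ -4.1538)
√((C - 26*w) + 10626) = √((8 - 26*(-54/13)) + 10626) = √((8 + 108) + 10626) = √(116 + 10626) = √10742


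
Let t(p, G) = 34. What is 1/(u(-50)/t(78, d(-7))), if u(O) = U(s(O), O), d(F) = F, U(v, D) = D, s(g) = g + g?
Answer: -17/25 ≈ -0.68000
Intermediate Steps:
s(g) = 2*g
u(O) = O
1/(u(-50)/t(78, d(-7))) = 1/(-50/34) = 1/(-50*1/34) = 1/(-25/17) = -17/25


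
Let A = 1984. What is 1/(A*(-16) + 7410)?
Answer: -1/24334 ≈ -4.1095e-5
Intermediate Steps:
1/(A*(-16) + 7410) = 1/(1984*(-16) + 7410) = 1/(-31744 + 7410) = 1/(-24334) = -1/24334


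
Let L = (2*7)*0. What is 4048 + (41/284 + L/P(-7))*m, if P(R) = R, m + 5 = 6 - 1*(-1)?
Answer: 574857/142 ≈ 4048.3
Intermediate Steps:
m = 2 (m = -5 + (6 - 1*(-1)) = -5 + (6 + 1) = -5 + 7 = 2)
L = 0 (L = 14*0 = 0)
4048 + (41/284 + L/P(-7))*m = 4048 + (41/284 + 0/(-7))*2 = 4048 + (41*(1/284) + 0*(-1/7))*2 = 4048 + (41/284 + 0)*2 = 4048 + (41/284)*2 = 4048 + 41/142 = 574857/142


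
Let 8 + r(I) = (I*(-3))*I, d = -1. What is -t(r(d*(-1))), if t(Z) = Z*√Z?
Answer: 11*I*√11 ≈ 36.483*I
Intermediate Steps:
r(I) = -8 - 3*I² (r(I) = -8 + (I*(-3))*I = -8 + (-3*I)*I = -8 - 3*I²)
t(Z) = Z^(3/2)
-t(r(d*(-1))) = -(-8 - 3*(-1*(-1))²)^(3/2) = -(-8 - 3*1²)^(3/2) = -(-8 - 3*1)^(3/2) = -(-8 - 3)^(3/2) = -(-11)^(3/2) = -(-11)*I*√11 = 11*I*√11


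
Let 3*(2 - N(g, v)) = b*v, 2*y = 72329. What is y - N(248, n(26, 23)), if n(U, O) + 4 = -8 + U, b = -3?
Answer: 72297/2 ≈ 36149.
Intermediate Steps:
n(U, O) = -12 + U (n(U, O) = -4 + (-8 + U) = -12 + U)
y = 72329/2 (y = (½)*72329 = 72329/2 ≈ 36165.)
N(g, v) = 2 + v (N(g, v) = 2 - (-1)*v = 2 + v)
y - N(248, n(26, 23)) = 72329/2 - (2 + (-12 + 26)) = 72329/2 - (2 + 14) = 72329/2 - 1*16 = 72329/2 - 16 = 72297/2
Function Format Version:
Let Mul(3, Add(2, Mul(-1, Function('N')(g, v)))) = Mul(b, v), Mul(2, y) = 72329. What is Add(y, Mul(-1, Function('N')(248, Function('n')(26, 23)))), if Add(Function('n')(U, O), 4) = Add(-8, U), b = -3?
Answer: Rational(72297, 2) ≈ 36149.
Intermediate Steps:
Function('n')(U, O) = Add(-12, U) (Function('n')(U, O) = Add(-4, Add(-8, U)) = Add(-12, U))
y = Rational(72329, 2) (y = Mul(Rational(1, 2), 72329) = Rational(72329, 2) ≈ 36165.)
Function('N')(g, v) = Add(2, v) (Function('N')(g, v) = Add(2, Mul(Rational(-1, 3), Mul(-3, v))) = Add(2, v))
Add(y, Mul(-1, Function('N')(248, Function('n')(26, 23)))) = Add(Rational(72329, 2), Mul(-1, Add(2, Add(-12, 26)))) = Add(Rational(72329, 2), Mul(-1, Add(2, 14))) = Add(Rational(72329, 2), Mul(-1, 16)) = Add(Rational(72329, 2), -16) = Rational(72297, 2)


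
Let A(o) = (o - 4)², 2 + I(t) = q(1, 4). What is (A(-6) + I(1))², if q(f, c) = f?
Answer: 9801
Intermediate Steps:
I(t) = -1 (I(t) = -2 + 1 = -1)
A(o) = (-4 + o)²
(A(-6) + I(1))² = ((-4 - 6)² - 1)² = ((-10)² - 1)² = (100 - 1)² = 99² = 9801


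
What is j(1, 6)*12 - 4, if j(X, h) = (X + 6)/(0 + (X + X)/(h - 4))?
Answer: 80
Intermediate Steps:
j(X, h) = (-4 + h)*(6 + X)/(2*X) (j(X, h) = (6 + X)/(0 + (2*X)/(-4 + h)) = (6 + X)/(0 + 2*X/(-4 + h)) = (6 + X)/((2*X/(-4 + h))) = (6 + X)*((-4 + h)/(2*X)) = (-4 + h)*(6 + X)/(2*X))
j(1, 6)*12 - 4 = ((½)*(-24 + 6*6 + 1*(-4 + 6))/1)*12 - 4 = ((½)*1*(-24 + 36 + 1*2))*12 - 4 = ((½)*1*(-24 + 36 + 2))*12 - 4 = ((½)*1*14)*12 - 4 = 7*12 - 4 = 84 - 4 = 80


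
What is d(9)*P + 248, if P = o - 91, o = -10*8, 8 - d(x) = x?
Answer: 419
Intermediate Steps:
d(x) = 8 - x
o = -80
P = -171 (P = -80 - 91 = -171)
d(9)*P + 248 = (8 - 1*9)*(-171) + 248 = (8 - 9)*(-171) + 248 = -1*(-171) + 248 = 171 + 248 = 419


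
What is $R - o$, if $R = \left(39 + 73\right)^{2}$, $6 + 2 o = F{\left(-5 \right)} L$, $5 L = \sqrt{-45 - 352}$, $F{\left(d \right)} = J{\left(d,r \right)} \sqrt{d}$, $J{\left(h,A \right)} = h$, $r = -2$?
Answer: $12547 - \frac{\sqrt{1985}}{2} \approx 12525.0$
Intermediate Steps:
$F{\left(d \right)} = d^{\frac{3}{2}}$ ($F{\left(d \right)} = d \sqrt{d} = d^{\frac{3}{2}}$)
$L = \frac{i \sqrt{397}}{5}$ ($L = \frac{\sqrt{-45 - 352}}{5} = \frac{\sqrt{-397}}{5} = \frac{i \sqrt{397}}{5} \approx 3.985 i$)
$o = -3 + \frac{\sqrt{1985}}{2}$ ($o = -3 + \frac{\left(-5\right)^{\frac{3}{2}} \frac{i \sqrt{397}}{5}}{2} = -3 + \frac{- 5 i \sqrt{5} \frac{i \sqrt{397}}{5}}{2} = -3 + \frac{\sqrt{1985}}{2} \approx 19.277$)
$R = 12544$ ($R = 112^{2} = 12544$)
$R - o = 12544 - \left(-3 + \frac{\sqrt{1985}}{2}\right) = 12544 + \left(3 - \frac{\sqrt{1985}}{2}\right) = 12547 - \frac{\sqrt{1985}}{2}$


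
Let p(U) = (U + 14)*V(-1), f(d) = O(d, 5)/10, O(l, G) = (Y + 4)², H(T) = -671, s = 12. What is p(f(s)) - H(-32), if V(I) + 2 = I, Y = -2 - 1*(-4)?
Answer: 3091/5 ≈ 618.20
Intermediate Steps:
Y = 2 (Y = -2 + 4 = 2)
V(I) = -2 + I
O(l, G) = 36 (O(l, G) = (2 + 4)² = 6² = 36)
f(d) = 18/5 (f(d) = 36/10 = 36*(⅒) = 18/5)
p(U) = -42 - 3*U (p(U) = (U + 14)*(-2 - 1) = (14 + U)*(-3) = -42 - 3*U)
p(f(s)) - H(-32) = (-42 - 3*18/5) - 1*(-671) = (-42 - 54/5) + 671 = -264/5 + 671 = 3091/5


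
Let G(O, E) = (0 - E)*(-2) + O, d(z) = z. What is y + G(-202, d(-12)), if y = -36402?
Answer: -36628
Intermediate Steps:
G(O, E) = O + 2*E (G(O, E) = -E*(-2) + O = 2*E + O = O + 2*E)
y + G(-202, d(-12)) = -36402 + (-202 + 2*(-12)) = -36402 + (-202 - 24) = -36402 - 226 = -36628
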